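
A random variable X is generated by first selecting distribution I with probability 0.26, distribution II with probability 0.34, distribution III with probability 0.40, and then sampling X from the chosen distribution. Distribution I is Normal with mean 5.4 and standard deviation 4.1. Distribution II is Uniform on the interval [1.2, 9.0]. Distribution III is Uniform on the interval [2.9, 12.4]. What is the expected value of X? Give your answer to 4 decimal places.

Component means — I: 5.4; II: 5.1; III: 7.65.
E[X] = 0.26·5.4 + 0.34·5.1 + 0.4·7.65 = 6.198.

6.1980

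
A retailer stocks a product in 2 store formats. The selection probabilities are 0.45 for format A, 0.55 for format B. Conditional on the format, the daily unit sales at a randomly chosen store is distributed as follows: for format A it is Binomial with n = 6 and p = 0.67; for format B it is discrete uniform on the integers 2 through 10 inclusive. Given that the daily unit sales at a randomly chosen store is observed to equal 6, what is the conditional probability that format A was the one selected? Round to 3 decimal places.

0.400

Likelihoods P(X=6 | ·): A: 0.0904584; B: 0.111111.
Posterior ∝ prior × likelihood. Numerator for A: 0.45·0.0904584 = 0.0407063.
Normalizing constant: 0.45·0.0904584 + 0.55·0.111111 = 0.101817.
P(A | observation) = 0.0407063 / 0.101817 = 0.399797.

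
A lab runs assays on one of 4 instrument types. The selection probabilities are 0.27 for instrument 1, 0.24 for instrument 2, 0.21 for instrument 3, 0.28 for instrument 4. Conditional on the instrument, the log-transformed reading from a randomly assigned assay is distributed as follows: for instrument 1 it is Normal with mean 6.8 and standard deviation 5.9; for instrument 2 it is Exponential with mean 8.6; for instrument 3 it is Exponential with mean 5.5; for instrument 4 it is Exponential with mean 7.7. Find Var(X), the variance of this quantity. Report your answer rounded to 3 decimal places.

Per component, 1: μ=6.8, E[X²]=81.05; 2: μ=8.6, E[X²]=147.92; 3: μ=5.5, E[X²]=60.5; 4: μ=7.7, E[X²]=118.58.
E[X] = 0.27·6.8 + 0.24·8.6 + 0.21·5.5 + 0.28·7.7 = 7.211.
E[X²] = 0.27·81.05 + 0.24·147.92 + 0.21·60.5 + 0.28·118.58 = 103.292.
Var(X) = E[X²] − (E[X])² = 103.292 − 51.9985 = 51.2932.

51.293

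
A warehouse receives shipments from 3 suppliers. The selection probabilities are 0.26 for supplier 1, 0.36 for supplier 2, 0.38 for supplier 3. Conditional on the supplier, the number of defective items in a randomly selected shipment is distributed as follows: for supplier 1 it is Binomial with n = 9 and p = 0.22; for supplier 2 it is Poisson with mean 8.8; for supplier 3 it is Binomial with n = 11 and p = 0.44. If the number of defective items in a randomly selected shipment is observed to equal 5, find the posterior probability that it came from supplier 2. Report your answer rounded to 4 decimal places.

0.1999

Likelihoods P(X=5 | ·): 1: 0.024036; 2: 0.0662889; 3: 0.234981.
Posterior ∝ prior × likelihood. Numerator for 2: 0.36·0.0662889 = 0.023864.
Normalizing constant: 0.26·0.024036 + 0.36·0.0662889 + 0.38·0.234981 = 0.119406.
P(2 | observation) = 0.023864 / 0.119406 = 0.199855.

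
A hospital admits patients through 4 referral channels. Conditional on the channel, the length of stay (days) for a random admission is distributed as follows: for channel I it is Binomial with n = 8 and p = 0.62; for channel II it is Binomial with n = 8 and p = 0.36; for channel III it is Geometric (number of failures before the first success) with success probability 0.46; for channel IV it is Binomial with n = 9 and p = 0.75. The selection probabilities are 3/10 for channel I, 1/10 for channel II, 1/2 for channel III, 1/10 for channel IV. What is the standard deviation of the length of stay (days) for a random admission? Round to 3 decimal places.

2.534

Per component, I: μ=4.96, E[X²]=26.4864; II: μ=2.88, E[X²]=10.1376; III: μ=1.17391, E[X²]=3.93006; IV: μ=6.75, E[X²]=47.25.
E[X] = 0.3·4.96 + 0.1·2.88 + 0.5·1.17391 + 0.1·6.75 = 3.03796.
E[X²] = 0.3·26.4864 + 0.1·10.1376 + 0.5·3.93006 + 0.1·47.25 = 15.6497.
Var(X) = E[X²] − (E[X])² = 15.6497 − 9.22918 = 6.42053.
SD(X) = √6.42053 = 2.53388.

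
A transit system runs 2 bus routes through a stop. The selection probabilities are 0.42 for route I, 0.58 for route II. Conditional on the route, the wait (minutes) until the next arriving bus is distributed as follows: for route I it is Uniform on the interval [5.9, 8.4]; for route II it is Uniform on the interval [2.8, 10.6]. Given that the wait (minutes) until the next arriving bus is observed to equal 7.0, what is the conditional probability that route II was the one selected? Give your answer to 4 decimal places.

Likelihoods f(7.0 | ·): I: 0.4; II: 0.128205.
Posterior ∝ prior × likelihood. Numerator for II: 0.58·0.128205 = 0.074359.
Normalizing constant: 0.42·0.4 + 0.58·0.128205 = 0.242359.
P(II | observation) = 0.074359 / 0.242359 = 0.306813.

0.3068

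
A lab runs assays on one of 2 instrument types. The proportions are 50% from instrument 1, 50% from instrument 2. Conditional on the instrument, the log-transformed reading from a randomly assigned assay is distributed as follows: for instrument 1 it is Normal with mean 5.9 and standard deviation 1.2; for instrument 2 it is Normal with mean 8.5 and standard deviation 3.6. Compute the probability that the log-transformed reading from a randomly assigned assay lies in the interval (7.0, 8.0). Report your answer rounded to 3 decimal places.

Conditional on each instrument, P(7.0 < X < 8.0): 1: 0.1396; 2: 0.106308.
By total probability, P(7.0 < X < 8.0) = 0.5·0.1396 + 0.5·0.106308 = 0.122954.

0.123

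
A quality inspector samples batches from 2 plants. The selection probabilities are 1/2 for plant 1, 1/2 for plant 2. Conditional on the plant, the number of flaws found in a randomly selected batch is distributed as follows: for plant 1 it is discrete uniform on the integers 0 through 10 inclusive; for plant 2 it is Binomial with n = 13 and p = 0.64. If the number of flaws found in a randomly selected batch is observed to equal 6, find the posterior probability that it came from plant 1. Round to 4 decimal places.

0.4959

Likelihoods P(X=6 | ·): 1: 0.0909091; 2: 0.0924091.
Posterior ∝ prior × likelihood. Numerator for 1: 0.5·0.0909091 = 0.0454545.
Normalizing constant: 0.5·0.0909091 + 0.5·0.0924091 = 0.0916591.
P(1 | observation) = 0.0454545 / 0.0916591 = 0.495909.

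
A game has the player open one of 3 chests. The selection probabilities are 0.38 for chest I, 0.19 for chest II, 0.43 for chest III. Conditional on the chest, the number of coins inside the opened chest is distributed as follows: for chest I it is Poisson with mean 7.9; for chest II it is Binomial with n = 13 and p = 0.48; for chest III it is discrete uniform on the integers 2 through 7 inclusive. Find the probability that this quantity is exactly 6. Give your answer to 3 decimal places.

Conditional on each chest, P(X = 6): I: 0.125171; II: 0.215769; III: 0.166667.
By total probability, P(X = 6) = 0.38·0.125171 + 0.19·0.215769 + 0.43·0.166667 = 0.160228.

0.160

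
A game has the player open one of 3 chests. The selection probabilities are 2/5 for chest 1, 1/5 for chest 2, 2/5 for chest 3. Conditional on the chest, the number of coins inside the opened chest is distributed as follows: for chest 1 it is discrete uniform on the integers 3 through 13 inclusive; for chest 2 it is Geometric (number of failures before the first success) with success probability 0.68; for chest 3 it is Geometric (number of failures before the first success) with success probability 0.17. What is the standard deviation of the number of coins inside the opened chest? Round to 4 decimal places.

Per component, 1: μ=8, E[X²]=74; 2: μ=0.470588, E[X²]=0.913495; 3: μ=4.88235, E[X²]=52.5571.
E[X] = 0.4·8 + 0.2·0.470588 + 0.4·4.88235 = 5.24706.
E[X²] = 0.4·74 + 0.2·0.913495 + 0.4·52.5571 = 50.8055.
Var(X) = E[X²] − (E[X])² = 50.8055 − 27.5316 = 23.2739.
SD(X) = √23.2739 = 4.8243.

4.8243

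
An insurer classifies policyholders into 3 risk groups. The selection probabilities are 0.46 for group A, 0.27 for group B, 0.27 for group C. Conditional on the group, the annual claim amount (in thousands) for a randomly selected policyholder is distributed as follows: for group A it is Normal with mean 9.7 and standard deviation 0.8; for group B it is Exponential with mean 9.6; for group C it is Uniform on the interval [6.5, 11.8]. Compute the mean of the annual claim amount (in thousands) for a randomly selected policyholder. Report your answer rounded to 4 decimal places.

Component means — A: 9.7; B: 9.6; C: 9.15.
E[X] = 0.46·9.7 + 0.27·9.6 + 0.27·9.15 = 9.5245.

9.5245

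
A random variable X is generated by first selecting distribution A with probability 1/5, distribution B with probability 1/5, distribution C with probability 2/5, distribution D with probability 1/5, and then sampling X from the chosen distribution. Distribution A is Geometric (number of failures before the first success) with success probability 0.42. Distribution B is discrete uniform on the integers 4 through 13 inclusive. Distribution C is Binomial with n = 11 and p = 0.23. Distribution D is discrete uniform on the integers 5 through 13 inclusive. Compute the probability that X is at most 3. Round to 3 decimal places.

0.484

Conditional on each component, P(X ≤ 3): A: 0.886835; B: 0; C: 0.766705; D: 0.
By total probability, P(X ≤ 3) = 0.2·0.886835 + 0.2·0 + 0.4·0.766705 + 0.2·0 = 0.484049.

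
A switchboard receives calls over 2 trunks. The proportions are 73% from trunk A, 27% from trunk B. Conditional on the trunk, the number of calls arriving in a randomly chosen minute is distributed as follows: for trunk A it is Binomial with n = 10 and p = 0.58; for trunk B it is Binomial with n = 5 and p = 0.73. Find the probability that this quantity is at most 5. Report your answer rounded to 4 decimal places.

Conditional on each trunk, P(X ≤ 5): A: 0.417775; B: 1.
By total probability, P(X ≤ 5) = 0.73·0.417775 + 0.27·1 = 0.574976.

0.5750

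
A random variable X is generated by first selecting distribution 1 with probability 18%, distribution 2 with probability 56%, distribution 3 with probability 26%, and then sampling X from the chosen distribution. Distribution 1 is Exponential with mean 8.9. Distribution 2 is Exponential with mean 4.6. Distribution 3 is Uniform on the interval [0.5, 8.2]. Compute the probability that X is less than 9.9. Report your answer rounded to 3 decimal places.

Conditional on each component, P(X < 9.9): 1: 0.671218; 2: 0.883769; 3: 1.
By total probability, P(X < 9.9) = 0.18·0.671218 + 0.56·0.883769 + 0.26·1 = 0.87573.

0.876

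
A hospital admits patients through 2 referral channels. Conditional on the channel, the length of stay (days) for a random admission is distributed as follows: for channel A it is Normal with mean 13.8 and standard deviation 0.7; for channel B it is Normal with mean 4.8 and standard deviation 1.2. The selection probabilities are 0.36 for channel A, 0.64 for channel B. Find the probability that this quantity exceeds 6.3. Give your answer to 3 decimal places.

Conditional on each channel, P(X > 6.3): A: 1; B: 0.10565.
By total probability, P(X > 6.3) = 0.36·1 + 0.64·0.10565 = 0.427616.

0.428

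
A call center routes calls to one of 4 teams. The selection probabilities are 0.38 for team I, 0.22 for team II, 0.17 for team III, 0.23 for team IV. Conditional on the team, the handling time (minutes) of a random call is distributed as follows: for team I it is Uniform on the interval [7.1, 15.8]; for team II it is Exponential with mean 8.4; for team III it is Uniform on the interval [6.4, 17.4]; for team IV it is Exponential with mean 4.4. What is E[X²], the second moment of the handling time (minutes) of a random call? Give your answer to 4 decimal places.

For each component E[X²] = Var + (mean)², giving I: 137.41; II: 141.12; III: 151.693; IV: 38.72.
Overall E[X²] = 0.38·137.41 + 0.22·141.12 + 0.17·151.693 + 0.23·38.72 = 117.956.

117.9557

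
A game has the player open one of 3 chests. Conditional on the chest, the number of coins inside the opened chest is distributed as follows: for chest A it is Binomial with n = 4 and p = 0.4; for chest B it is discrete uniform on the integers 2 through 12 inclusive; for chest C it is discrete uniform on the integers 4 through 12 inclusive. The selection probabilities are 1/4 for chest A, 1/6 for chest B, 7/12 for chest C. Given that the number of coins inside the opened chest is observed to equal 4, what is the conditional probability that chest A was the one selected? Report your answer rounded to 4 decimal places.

Likelihoods P(X=4 | ·): A: 0.0256; B: 0.0909091; C: 0.111111.
Posterior ∝ prior × likelihood. Numerator for A: 0.25·0.0256 = 0.0064.
Normalizing constant: 0.25·0.0256 + 0.166667·0.0909091 + 0.583333·0.111111 = 0.0863663.
P(A | observation) = 0.0064 / 0.0863663 = 0.074103.

0.0741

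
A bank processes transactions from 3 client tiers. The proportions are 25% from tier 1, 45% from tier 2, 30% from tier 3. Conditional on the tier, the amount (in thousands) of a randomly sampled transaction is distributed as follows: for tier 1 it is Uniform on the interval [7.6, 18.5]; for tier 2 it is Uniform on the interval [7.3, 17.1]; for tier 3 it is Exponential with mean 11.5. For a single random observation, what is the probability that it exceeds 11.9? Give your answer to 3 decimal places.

Conditional on each tier, P(X > 11.9): 1: 0.605505; 2: 0.530612; 3: 0.355304.
By total probability, P(X > 11.9) = 0.25·0.605505 + 0.45·0.530612 + 0.3·0.355304 = 0.496743.

0.497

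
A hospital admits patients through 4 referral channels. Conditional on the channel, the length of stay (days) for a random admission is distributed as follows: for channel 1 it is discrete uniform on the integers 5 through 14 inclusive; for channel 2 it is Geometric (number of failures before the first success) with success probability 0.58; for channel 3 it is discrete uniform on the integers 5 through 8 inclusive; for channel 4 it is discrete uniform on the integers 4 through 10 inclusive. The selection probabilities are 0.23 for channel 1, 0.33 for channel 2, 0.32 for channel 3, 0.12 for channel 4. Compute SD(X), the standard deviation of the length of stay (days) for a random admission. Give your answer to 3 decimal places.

Per component, 1: μ=9.5, E[X²]=98.5; 2: μ=0.724138, E[X²]=1.77289; 3: μ=6.5, E[X²]=43.5; 4: μ=7, E[X²]=53.
E[X] = 0.23·9.5 + 0.33·0.724138 + 0.32·6.5 + 0.12·7 = 5.34397.
E[X²] = 0.23·98.5 + 0.33·1.77289 + 0.32·43.5 + 0.12·53 = 43.5201.
Var(X) = E[X²] − (E[X])² = 43.5201 − 28.558 = 14.9621.
SD(X) = √14.9621 = 3.86809.

3.868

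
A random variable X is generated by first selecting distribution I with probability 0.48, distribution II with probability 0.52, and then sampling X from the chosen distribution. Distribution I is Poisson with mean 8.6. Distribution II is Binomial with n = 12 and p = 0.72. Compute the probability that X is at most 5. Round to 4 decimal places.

Conditional on each component, P(X ≤ 5): I: 0.142228; II: 0.0266804.
By total probability, P(X ≤ 5) = 0.48·0.142228 + 0.52·0.0266804 = 0.0821431.

0.0821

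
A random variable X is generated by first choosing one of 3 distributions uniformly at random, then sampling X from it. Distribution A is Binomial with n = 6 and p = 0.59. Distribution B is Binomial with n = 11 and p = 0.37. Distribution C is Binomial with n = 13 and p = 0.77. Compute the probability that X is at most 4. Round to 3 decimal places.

0.466

Conditional on each component, P(X ≤ 4): A: 0.781948; B: 0.615024; C: 0.00051143.
By total probability, P(X ≤ 4) = 0.333333·0.781948 + 0.333333·0.615024 + 0.333333·0.00051143 = 0.465828.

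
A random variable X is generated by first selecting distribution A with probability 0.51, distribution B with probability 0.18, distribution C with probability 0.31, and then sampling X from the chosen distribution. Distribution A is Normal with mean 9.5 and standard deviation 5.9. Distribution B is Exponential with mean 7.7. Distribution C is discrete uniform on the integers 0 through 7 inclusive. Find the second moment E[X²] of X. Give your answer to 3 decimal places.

90.550

For each component E[X²] = Var + (mean)², giving A: 125.06; B: 118.58; C: 17.5.
Overall E[X²] = 0.51·125.06 + 0.18·118.58 + 0.31·17.5 = 90.55.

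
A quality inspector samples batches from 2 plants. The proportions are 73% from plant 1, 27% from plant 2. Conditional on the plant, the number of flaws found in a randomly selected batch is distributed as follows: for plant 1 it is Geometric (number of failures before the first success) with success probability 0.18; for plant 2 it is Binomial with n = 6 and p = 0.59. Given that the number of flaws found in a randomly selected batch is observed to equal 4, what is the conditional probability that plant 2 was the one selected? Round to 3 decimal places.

0.581

Likelihoods P(X=4 | ·): 1: 0.0813819; 2: 0.305539.
Posterior ∝ prior × likelihood. Numerator for 2: 0.27·0.305539 = 0.0824956.
Normalizing constant: 0.73·0.0813819 + 0.27·0.305539 = 0.141904.
P(2 | observation) = 0.0824956 / 0.141904 = 0.581346.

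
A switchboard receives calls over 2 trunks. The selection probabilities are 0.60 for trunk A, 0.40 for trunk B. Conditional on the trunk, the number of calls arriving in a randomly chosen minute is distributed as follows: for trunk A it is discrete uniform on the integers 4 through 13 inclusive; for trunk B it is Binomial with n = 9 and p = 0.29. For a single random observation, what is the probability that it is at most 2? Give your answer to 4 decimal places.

Conditional on each trunk, P(X ≤ 2): A: 0; B: 0.489754.
By total probability, P(X ≤ 2) = 0.6·0 + 0.4·0.489754 = 0.195902.

0.1959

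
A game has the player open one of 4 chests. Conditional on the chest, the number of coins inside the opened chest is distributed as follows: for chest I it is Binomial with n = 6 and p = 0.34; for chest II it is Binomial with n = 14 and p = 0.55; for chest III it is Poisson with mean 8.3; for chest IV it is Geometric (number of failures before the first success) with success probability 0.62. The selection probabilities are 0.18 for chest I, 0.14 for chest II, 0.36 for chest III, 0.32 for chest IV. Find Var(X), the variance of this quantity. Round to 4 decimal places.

16.5714

Per component, I: μ=2.04, E[X²]=5.508; II: μ=7.7, E[X²]=62.755; III: μ=8.3, E[X²]=77.19; IV: μ=0.612903, E[X²]=1.3642.
E[X] = 0.18·2.04 + 0.14·7.7 + 0.36·8.3 + 0.32·0.612903 = 4.62933.
E[X²] = 0.18·5.508 + 0.14·62.755 + 0.36·77.19 + 0.32·1.3642 = 38.0021.
Var(X) = E[X²] − (E[X])² = 38.0021 − 21.4307 = 16.5714.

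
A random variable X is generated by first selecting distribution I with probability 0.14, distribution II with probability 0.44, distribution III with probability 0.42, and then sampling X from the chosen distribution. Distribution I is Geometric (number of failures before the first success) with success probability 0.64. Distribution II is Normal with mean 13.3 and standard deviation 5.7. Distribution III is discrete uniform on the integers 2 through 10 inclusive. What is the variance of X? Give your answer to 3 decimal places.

Per component, I: μ=0.5625, E[X²]=1.19531; II: μ=13.3, E[X²]=209.38; III: μ=6, E[X²]=42.6667.
E[X] = 0.14·0.5625 + 0.44·13.3 + 0.42·6 = 8.45075.
E[X²] = 0.14·1.19531 + 0.44·209.38 + 0.42·42.6667 = 110.215.
Var(X) = E[X²] − (E[X])² = 110.215 − 71.4152 = 38.7994.

38.799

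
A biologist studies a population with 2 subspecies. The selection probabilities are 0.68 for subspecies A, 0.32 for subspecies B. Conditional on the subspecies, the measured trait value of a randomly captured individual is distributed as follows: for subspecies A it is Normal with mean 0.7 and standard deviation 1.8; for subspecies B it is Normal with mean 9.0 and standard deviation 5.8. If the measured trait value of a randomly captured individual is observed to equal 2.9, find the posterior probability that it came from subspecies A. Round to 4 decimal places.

0.8494

Likelihoods f(2.9 | ·): A: 0.105016; B: 0.0395631.
Posterior ∝ prior × likelihood. Numerator for A: 0.68·0.105016 = 0.0714112.
Normalizing constant: 0.68·0.105016 + 0.32·0.0395631 = 0.0840713.
P(A | observation) = 0.0714112 / 0.0840713 = 0.849411.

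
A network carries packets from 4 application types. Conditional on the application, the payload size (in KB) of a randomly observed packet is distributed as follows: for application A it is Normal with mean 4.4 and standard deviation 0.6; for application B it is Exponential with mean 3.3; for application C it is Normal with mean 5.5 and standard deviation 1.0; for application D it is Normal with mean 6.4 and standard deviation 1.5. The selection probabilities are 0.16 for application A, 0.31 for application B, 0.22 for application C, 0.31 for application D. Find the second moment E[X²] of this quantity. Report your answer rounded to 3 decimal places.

30.177

For each component E[X²] = Var + (mean)², giving A: 19.72; B: 21.78; C: 31.25; D: 43.21.
Overall E[X²] = 0.16·19.72 + 0.31·21.78 + 0.22·31.25 + 0.31·43.21 = 30.1771.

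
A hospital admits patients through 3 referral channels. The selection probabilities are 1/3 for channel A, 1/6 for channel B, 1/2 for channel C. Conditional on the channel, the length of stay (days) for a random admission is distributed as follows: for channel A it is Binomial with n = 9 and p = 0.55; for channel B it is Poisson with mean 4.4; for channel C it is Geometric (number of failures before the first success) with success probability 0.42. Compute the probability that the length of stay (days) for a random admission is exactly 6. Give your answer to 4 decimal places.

0.0992

Conditional on each channel, P(X = 6): A: 0.211881; B: 0.123734; C: 0.0159889.
By total probability, P(X = 6) = 0.333333·0.211881 + 0.166667·0.123734 + 0.5·0.0159889 = 0.0992439.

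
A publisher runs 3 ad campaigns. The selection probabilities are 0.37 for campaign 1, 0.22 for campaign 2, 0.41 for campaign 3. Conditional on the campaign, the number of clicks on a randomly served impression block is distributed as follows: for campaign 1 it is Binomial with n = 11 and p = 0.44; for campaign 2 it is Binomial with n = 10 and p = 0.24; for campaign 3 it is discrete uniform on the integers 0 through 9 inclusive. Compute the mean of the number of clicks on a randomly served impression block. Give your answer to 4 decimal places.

Component means — 1: 4.84; 2: 2.4; 3: 4.5.
E[X] = 0.37·4.84 + 0.22·2.4 + 0.41·4.5 = 4.1638.

4.1638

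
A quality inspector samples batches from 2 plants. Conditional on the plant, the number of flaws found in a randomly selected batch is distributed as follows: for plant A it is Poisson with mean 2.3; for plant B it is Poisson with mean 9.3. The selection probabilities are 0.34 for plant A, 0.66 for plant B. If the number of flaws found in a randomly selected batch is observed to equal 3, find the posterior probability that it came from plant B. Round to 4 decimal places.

0.1048

Likelihoods P(X=3 | ·): A: 0.203308; B: 0.0122563.
Posterior ∝ prior × likelihood. Numerator for B: 0.66·0.0122563 = 0.00808915.
Normalizing constant: 0.34·0.203308 + 0.66·0.0122563 = 0.0772139.
P(B | observation) = 0.00808915 / 0.0772139 = 0.104763.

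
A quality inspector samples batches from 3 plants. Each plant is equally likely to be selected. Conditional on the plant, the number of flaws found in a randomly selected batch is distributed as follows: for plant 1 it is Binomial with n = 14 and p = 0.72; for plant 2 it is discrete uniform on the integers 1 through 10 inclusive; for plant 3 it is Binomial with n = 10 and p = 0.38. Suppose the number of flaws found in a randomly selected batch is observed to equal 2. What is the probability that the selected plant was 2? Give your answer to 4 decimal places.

0.4134

Likelihoods P(X=2 | ·): 1: 1.09548e-05; 2: 0.1; 3: 0.141877.
Posterior ∝ prior × likelihood. Numerator for 2: 0.333333·0.1 = 0.0333333.
Normalizing constant: 0.333333·1.09548e-05 + 0.333333·0.1 + 0.333333·0.141877 = 0.0806295.
P(2 | observation) = 0.0333333 / 0.0806295 = 0.413414.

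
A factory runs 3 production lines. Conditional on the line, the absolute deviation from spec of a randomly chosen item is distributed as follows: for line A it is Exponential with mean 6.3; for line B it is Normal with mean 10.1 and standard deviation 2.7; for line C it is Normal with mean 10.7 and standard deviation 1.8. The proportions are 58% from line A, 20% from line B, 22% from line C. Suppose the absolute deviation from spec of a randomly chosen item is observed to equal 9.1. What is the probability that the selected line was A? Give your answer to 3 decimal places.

Likelihoods f(9.1 | ·): A: 0.0374408; B: 0.137962; C: 0.149302.
Posterior ∝ prior × likelihood. Numerator for A: 0.58·0.0374408 = 0.0217157.
Normalizing constant: 0.58·0.0374408 + 0.2·0.137962 + 0.22·0.149302 = 0.0821544.
P(A | observation) = 0.0217157 / 0.0821544 = 0.264327.

0.264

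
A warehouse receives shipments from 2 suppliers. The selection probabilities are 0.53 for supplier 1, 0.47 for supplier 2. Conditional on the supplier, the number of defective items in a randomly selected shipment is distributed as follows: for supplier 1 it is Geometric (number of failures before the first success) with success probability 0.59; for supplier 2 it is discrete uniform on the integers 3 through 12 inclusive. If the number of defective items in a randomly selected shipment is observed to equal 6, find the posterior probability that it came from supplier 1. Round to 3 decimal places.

0.031

Likelihoods P(X=6 | ·): 1: 0.00280256; 2: 0.1.
Posterior ∝ prior × likelihood. Numerator for 1: 0.53·0.00280256 = 0.00148536.
Normalizing constant: 0.53·0.00280256 + 0.47·0.1 = 0.0484854.
P(1 | observation) = 0.00148536 / 0.0484854 = 0.0306352.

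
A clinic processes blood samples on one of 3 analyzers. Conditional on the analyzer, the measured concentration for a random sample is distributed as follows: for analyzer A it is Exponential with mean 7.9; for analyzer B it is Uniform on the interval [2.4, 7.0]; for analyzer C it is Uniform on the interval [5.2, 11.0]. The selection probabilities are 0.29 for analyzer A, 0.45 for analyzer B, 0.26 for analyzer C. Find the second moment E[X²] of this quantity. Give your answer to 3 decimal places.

For each component E[X²] = Var + (mean)², giving A: 124.82; B: 23.8533; C: 68.4133.
Overall E[X²] = 0.29·124.82 + 0.45·23.8533 + 0.26·68.4133 = 64.7193.

64.719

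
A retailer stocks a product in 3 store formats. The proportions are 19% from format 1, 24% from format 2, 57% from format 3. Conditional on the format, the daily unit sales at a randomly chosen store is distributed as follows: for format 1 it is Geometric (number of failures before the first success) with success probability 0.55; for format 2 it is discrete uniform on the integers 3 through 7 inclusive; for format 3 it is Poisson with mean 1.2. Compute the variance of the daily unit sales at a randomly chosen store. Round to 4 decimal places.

4.2353

Per component, 1: μ=0.818182, E[X²]=2.15702; 2: μ=5, E[X²]=27; 3: μ=1.2, E[X²]=2.64.
E[X] = 0.19·0.818182 + 0.24·5 + 0.57·1.2 = 2.03945.
E[X²] = 0.19·2.15702 + 0.24·27 + 0.57·2.64 = 8.39463.
Var(X) = E[X²] − (E[X])² = 8.39463 − 4.15937 = 4.23526.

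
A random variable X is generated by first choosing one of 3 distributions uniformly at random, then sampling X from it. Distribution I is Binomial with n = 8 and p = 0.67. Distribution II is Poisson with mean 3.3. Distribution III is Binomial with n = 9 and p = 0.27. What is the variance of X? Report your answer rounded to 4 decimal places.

3.7904

Per component, I: μ=5.36, E[X²]=30.4984; II: μ=3.3, E[X²]=14.19; III: μ=2.43, E[X²]=7.6788.
E[X] = 0.333333·5.36 + 0.333333·3.3 + 0.333333·2.43 = 3.69667.
E[X²] = 0.333333·30.4984 + 0.333333·14.19 + 0.333333·7.6788 = 17.4557.
Var(X) = E[X²] − (E[X])² = 17.4557 − 13.6653 = 3.79039.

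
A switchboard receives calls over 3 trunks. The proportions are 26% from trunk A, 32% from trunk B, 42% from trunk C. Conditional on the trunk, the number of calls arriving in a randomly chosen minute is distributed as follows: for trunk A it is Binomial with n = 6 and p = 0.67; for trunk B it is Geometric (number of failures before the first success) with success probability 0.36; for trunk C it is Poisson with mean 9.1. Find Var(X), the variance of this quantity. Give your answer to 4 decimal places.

Per component, A: μ=4.02, E[X²]=17.487; B: μ=1.77778, E[X²]=8.09877; C: μ=9.1, E[X²]=91.91.
E[X] = 0.26·4.02 + 0.32·1.77778 + 0.42·9.1 = 5.43609.
E[X²] = 0.26·17.487 + 0.32·8.09877 + 0.42·91.91 = 45.7404.
Var(X) = E[X²] − (E[X])² = 45.7404 − 29.5511 = 16.1894.

16.1894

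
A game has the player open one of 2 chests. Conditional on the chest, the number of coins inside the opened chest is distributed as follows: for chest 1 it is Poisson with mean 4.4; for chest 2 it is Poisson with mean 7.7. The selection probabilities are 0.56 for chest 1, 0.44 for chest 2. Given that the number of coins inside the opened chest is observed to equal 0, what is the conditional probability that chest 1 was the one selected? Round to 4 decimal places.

0.9718

Likelihoods P(X=0 | ·): 1: 0.0122773; 2: 0.000452827.
Posterior ∝ prior × likelihood. Numerator for 1: 0.56·0.0122773 = 0.00687531.
Normalizing constant: 0.56·0.0122773 + 0.44·0.000452827 = 0.00707455.
P(1 | observation) = 0.00687531 / 0.00707455 = 0.971837.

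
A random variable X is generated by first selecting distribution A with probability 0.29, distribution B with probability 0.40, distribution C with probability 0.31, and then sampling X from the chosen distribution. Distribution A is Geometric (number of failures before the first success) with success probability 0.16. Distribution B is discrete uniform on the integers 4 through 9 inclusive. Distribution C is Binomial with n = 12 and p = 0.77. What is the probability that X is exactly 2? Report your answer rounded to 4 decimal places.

0.0327

Conditional on each component, P(X = 2): A: 0.112896; B: 0; C: 1.62108e-05.
By total probability, P(X = 2) = 0.29·0.112896 + 0.4·0 + 0.31·1.62108e-05 = 0.0327449.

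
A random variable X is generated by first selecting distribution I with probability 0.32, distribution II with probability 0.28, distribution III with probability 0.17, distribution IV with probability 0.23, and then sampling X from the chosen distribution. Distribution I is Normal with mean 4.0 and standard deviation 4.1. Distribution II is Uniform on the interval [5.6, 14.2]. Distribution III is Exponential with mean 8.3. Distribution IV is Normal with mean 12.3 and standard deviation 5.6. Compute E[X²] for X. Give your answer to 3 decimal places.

For each component E[X²] = Var + (mean)², giving I: 32.81; II: 104.173; III: 137.78; IV: 182.65.
Overall E[X²] = 0.32·32.81 + 0.28·104.173 + 0.17·137.78 + 0.23·182.65 = 105.1.

105.100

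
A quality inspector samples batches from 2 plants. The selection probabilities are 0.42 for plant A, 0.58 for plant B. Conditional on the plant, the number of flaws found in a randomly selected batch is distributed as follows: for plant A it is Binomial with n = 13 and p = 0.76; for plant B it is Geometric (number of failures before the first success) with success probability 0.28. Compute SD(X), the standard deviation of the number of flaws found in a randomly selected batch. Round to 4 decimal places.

Per component, A: μ=9.88, E[X²]=99.9856; B: μ=2.57143, E[X²]=15.7959.
E[X] = 0.42·9.88 + 0.58·2.57143 = 5.64103.
E[X²] = 0.42·99.9856 + 0.58·15.7959 = 51.1556.
Var(X) = E[X²] − (E[X])² = 51.1556 − 31.8212 = 19.3344.
SD(X) = √19.3344 = 4.39709.

4.3971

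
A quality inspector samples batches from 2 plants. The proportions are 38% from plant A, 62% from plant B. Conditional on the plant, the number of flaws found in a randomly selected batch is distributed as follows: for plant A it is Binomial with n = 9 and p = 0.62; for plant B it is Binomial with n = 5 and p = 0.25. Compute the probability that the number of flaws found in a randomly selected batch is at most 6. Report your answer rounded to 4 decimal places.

Conditional on each plant, P(X ≤ 6): A: 0.728723; B: 1.
By total probability, P(X ≤ 6) = 0.38·0.728723 + 0.62·1 = 0.896915.

0.8969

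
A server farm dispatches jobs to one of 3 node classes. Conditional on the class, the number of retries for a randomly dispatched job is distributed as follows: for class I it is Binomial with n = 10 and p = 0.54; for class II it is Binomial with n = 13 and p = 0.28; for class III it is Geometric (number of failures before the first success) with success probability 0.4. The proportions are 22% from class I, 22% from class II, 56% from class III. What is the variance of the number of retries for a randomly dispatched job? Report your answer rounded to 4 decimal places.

5.8111

Per component, I: μ=5.4, E[X²]=31.644; II: μ=3.64, E[X²]=15.8704; III: μ=1.5, E[X²]=6.
E[X] = 0.22·5.4 + 0.22·3.64 + 0.56·1.5 = 2.8288.
E[X²] = 0.22·31.644 + 0.22·15.8704 + 0.56·6 = 13.8132.
Var(X) = E[X²] − (E[X])² = 13.8132 − 8.00211 = 5.81106.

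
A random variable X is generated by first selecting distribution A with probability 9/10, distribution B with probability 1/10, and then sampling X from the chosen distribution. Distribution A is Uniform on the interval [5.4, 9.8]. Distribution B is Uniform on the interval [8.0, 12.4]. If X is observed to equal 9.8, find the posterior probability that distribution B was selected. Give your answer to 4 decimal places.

0.1000

Likelihoods f(9.8 | ·): A: 0.227273; B: 0.227273.
Posterior ∝ prior × likelihood. Numerator for B: 0.1·0.227273 = 0.0227273.
Normalizing constant: 0.9·0.227273 + 0.1·0.227273 = 0.227273.
P(B | observation) = 0.0227273 / 0.227273 = 0.1.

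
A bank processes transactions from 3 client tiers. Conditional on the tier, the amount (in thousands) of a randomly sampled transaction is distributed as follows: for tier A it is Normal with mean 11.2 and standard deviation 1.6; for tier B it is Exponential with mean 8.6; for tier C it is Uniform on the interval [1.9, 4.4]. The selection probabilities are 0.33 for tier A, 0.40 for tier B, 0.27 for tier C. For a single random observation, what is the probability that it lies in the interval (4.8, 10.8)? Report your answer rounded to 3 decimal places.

Conditional on each tier, P(4.8 < X < 10.8): A: 0.401262; B: 0.287429; C: 0.
By total probability, P(4.8 < X < 10.8) = 0.33·0.401262 + 0.4·0.287429 + 0.27·0 = 0.247388.

0.247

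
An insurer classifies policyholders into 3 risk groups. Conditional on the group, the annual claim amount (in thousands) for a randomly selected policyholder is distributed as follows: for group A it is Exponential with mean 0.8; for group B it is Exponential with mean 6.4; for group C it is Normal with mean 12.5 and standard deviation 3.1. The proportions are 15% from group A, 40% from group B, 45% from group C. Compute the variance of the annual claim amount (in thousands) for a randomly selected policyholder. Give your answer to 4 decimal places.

38.6240

Per component, A: μ=0.8, E[X²]=1.28; B: μ=6.4, E[X²]=81.92; C: μ=12.5, E[X²]=165.86.
E[X] = 0.15·0.8 + 0.4·6.4 + 0.45·12.5 = 8.305.
E[X²] = 0.15·1.28 + 0.4·81.92 + 0.45·165.86 = 107.597.
Var(X) = E[X²] − (E[X])² = 107.597 − 68.973 = 38.624.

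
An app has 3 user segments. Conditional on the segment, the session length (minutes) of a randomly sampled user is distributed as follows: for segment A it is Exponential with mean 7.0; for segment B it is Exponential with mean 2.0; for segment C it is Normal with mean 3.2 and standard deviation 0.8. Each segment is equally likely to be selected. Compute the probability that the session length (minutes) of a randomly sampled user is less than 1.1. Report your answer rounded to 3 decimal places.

Conditional on each segment, P(X < 1.1): A: 0.145418; B: 0.42305; C: 0.00433245.
By total probability, P(X < 1.1) = 0.333333·0.145418 + 0.333333·0.42305 + 0.333333·0.00433245 = 0.190934.

0.191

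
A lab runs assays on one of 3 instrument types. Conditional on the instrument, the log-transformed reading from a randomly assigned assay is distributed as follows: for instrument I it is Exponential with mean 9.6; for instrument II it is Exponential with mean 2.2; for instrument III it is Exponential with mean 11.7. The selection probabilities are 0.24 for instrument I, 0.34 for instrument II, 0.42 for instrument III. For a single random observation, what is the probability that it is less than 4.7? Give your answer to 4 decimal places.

Conditional on each instrument, P(X < 4.7): I: 0.387118; II: 0.881917; III: 0.330825.
By total probability, P(X < 4.7) = 0.24·0.387118 + 0.34·0.881917 + 0.42·0.330825 = 0.531706.

0.5317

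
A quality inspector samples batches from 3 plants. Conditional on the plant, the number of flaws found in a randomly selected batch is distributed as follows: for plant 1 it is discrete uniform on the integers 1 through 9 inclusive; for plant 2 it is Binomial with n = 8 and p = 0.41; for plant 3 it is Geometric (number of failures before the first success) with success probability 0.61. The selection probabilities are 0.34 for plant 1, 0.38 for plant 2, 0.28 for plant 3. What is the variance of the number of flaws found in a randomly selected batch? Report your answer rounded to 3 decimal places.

Per component, 1: μ=5, E[X²]=31.6667; 2: μ=3.28, E[X²]=12.6936; 3: μ=0.639344, E[X²]=1.45687.
E[X] = 0.34·5 + 0.38·3.28 + 0.28·0.639344 = 3.12542.
E[X²] = 0.34·31.6667 + 0.38·12.6936 + 0.28·1.45687 = 15.9982.
Var(X) = E[X²] − (E[X])² = 15.9982 − 9.76823 = 6.22993.

6.230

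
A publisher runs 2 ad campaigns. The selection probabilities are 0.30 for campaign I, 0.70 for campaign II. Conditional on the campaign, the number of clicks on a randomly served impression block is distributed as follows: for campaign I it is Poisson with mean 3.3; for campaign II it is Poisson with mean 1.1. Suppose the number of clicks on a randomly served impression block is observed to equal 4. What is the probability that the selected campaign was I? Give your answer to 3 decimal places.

Likelihoods P(X=4 | ·): I: 0.182252; II: 0.0203065.
Posterior ∝ prior × likelihood. Numerator for I: 0.3·0.182252 = 0.0546757.
Normalizing constant: 0.3·0.182252 + 0.7·0.0203065 = 0.0688902.
P(I | observation) = 0.0546757 / 0.0688902 = 0.793664.

0.794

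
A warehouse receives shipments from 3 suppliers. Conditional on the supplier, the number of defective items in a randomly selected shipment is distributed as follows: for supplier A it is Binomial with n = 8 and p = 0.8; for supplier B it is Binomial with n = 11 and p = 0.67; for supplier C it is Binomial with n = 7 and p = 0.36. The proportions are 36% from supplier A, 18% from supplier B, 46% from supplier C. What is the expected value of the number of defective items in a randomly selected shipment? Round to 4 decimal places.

Component means — A: 6.4; B: 7.37; C: 2.52.
E[X] = 0.36·6.4 + 0.18·7.37 + 0.46·2.52 = 4.7898.

4.7898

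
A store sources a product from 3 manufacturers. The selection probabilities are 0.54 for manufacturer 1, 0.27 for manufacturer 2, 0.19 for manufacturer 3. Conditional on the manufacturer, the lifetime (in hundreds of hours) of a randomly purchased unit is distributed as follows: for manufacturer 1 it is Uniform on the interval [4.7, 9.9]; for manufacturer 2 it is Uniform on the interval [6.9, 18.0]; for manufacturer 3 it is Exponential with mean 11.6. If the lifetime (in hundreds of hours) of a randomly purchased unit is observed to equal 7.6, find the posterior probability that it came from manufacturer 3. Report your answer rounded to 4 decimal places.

0.0622

Likelihoods f(7.6 | ·): 1: 0.192308; 2: 0.0900901; 3: 0.0447718.
Posterior ∝ prior × likelihood. Numerator for 3: 0.19·0.0447718 = 0.00850664.
Normalizing constant: 0.54·0.192308 + 0.27·0.0900901 + 0.19·0.0447718 = 0.136677.
P(3 | observation) = 0.00850664 / 0.136677 = 0.0622389.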